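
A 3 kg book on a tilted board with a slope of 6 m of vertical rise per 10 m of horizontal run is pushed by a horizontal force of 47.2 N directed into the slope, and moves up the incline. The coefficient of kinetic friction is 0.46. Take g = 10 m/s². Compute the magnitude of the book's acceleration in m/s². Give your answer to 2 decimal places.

The horizontal push has components F cos 30.96° = 47.2 × 0.8575 = 40.474 N up the incline and F sin 30.96° = 47.2 × 0.5145 = 24.284 N pressing into the surface.
The normal force is therefore N = mg cos 30.96° + F sin 30.96° = 25.725 + 24.284 = 50.009 N, and kinetic friction down the slope is μN = 0.46 × 50.009 = 23.004 N.
Along the incline: F cos 30.96° − mg sin 30.96° − μN = ma, so 40.474 − 15.435 − 23.004 = 3 a, giving a = 0.6783 m/s².

0.68 m/s²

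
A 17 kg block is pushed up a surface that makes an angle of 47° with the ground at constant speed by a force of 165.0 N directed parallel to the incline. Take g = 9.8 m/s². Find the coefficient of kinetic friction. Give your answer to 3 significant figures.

0.380

At constant speed ΣF = 0 along the incline. The applied 165.0 N acts up the slope; the weight component mg sin 47° = 121.844 N and kinetic friction μN both act down the slope.
So 165.0 = 121.844 + μ × 113.621, giving μ = (165.0 − 121.844) / 113.621 = 0.3798.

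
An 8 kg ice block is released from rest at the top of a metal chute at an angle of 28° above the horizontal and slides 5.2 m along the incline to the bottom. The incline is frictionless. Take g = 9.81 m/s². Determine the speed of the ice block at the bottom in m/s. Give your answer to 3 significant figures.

The weight component along the incline is mg sin 28° = 36.844 N and the normal force is N = mg cos 28° = 69.294 N.
With no friction, a = g sin 28° = 4.6055 m/s².
Starting from rest over a distance of 5.2 m, v² = 2aL = 2 × 4.6055 × 5.2 = 47.8972, so v = 6.9208 m/s.

6.92 m/s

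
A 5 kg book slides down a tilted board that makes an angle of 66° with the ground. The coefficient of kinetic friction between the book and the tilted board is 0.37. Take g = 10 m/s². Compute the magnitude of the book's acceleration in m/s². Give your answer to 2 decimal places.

Resolving the weight along the incline: the component pulling the book down the slope is mg sin 66° = 5 × 10 × 0.9135 = 45.675 N, and the normal force is N = mg cos 66° = 5 × 10 × 0.4067 = 20.335 N.
Kinetic friction acts up the slope with magnitude f = μN = 0.37 × 20.335 = 7.524 N.
Net force along the incline is 45.675 − 7.524 = 38.151 N, so a = 38.151 / 5 = 7.6302 m/s².

7.63 m/s²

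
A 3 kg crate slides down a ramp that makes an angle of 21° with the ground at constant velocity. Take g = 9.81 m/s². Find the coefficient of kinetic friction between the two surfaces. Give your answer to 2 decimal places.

0.38

At constant velocity the net force along the incline is zero: mg sin 21° = μ mg cos 21°.
So μ = tan 21° = 0.3584 / 0.9336 = 0.3839.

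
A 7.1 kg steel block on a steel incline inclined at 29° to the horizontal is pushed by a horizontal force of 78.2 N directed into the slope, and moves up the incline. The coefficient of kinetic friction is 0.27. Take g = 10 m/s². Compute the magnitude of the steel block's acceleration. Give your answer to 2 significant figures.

0.98 m/s²

The horizontal push has components F cos 29° = 78.2 × 0.8746 = 68.394 N up the incline and F sin 29° = 78.2 × 0.4848 = 37.911 N pressing into the surface.
The normal force is therefore N = mg cos 29° + F sin 29° = 62.097 + 37.911 = 100.008 N, and kinetic friction down the slope is μN = 0.27 × 100.008 = 27.002 N.
Along the incline: F cos 29° − mg sin 29° − μN = ma, so 68.394 − 34.421 − 27.002 = 7.1 a, giving a = 0.9818 m/s².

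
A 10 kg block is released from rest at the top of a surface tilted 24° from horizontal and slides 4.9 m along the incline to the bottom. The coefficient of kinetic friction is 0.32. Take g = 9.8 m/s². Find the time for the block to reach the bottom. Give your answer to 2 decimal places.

The weight component along the incline is mg sin 24° = 39.860 N and the normal force is N = mg cos 24° = 89.527 N.
Friction up the slope is f = μN = 0.32 × 89.527 = 28.649 N, so the net downslope force is 39.860 − 28.649 = 11.211 N and a = 11.211 / 10 = 1.1211 m/s².
Starting from rest, L = ½at², so t = √(2L/a) = √(2 × 4.9 / 1.1211) = 2.9566 s.

2.96 s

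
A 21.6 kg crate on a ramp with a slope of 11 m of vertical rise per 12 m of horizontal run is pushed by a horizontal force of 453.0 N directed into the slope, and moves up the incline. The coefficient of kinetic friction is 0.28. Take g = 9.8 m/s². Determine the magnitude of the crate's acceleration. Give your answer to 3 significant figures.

The horizontal push has components F cos 42.51° = 453.0 × 0.7372 = 333.952 N up the incline and F sin 42.51° = 453.0 × 0.6757 = 306.092 N pressing into the surface.
The normal force is therefore N = mg cos 42.51° + F sin 42.51° = 156.050 + 306.092 = 462.142 N, and kinetic friction down the slope is μN = 0.28 × 462.142 = 129.400 N.
Along the incline: F cos 42.51° − mg sin 42.51° − μN = ma, so 333.952 − 143.032 − 129.400 = 21.6 a, giving a = 2.8481 m/s².

2.85 m/s²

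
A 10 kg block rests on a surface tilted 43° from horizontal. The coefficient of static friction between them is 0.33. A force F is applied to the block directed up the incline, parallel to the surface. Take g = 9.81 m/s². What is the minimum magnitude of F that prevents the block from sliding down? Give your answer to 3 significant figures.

43.2 N

The normal force is N = mg cos 43° = 71.746 N. With F at its minimum the block is on the verge of sliding down, so static friction is at its maximum μ_s N = 0.33 × 71.746 = 23.676 N and acts up the slope.
Equilibrium along the incline: F + μ_s N = mg sin 43°, so F = 66.904 − 23.676 = 43.228 N.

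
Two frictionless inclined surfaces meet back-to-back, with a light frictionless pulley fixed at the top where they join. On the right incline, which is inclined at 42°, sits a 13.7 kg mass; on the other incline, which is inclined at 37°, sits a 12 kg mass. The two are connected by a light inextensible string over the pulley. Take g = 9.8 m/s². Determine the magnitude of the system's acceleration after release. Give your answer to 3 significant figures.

0.742 m/s²

Resolve each weight along its own incline: the 13.7 kg mass has component 13.7 × 9.8 × sin 42° = 89.837 N down its slope, and the 12 kg mass has 12 × 9.8 × sin 37° = 70.773 N down its slope.
The 13.7 kg side's 89.837 N exceeds the other side's 70.773 N, so that mass slides down and the 12 kg mass slides up. Taking that direction as positive, Newton's second law for the whole system gives 89.837 − 70.773 = (13.7 + 12) a, so a = 19.064 / 25.7 = 0.7418 m/s².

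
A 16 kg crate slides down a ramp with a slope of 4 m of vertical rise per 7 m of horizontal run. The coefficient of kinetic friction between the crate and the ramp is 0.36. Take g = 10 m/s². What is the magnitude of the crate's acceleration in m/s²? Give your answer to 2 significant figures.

1.8 m/s²

Resolving the weight along the incline: the component pulling the crate down the slope is mg sin 29.74° = 16 × 10 × 0.4961 = 79.376 N, and the normal force is N = mg cos 29.74° = 16 × 10 × 0.8682 = 138.912 N.
Kinetic friction acts up the slope with magnitude f = μN = 0.36 × 138.912 = 50.008 N.
Net force along the incline is 79.376 − 50.008 = 29.368 N, so a = 29.368 / 16 = 1.8355 m/s².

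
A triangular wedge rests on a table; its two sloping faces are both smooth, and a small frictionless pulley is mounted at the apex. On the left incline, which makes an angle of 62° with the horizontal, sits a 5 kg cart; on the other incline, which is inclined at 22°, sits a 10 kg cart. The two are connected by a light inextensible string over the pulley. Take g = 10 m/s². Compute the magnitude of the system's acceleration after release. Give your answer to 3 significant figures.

Resolve each weight along its own incline: the 5 kg mass has component 5 × 10 × sin 62° = 44.147 N down its slope, and the 10 kg mass has 10 × 10 × sin 22° = 37.461 N down its slope.
The 5 kg side's 44.147 N exceeds the other side's 37.461 N, so that mass slides down and the 10 kg mass slides up. Taking that direction as positive, Newton's second law for the whole system gives 44.147 − 37.461 = (5 + 10) a, so a = 6.686 / 15 = 0.4457 m/s².

0.446 m/s²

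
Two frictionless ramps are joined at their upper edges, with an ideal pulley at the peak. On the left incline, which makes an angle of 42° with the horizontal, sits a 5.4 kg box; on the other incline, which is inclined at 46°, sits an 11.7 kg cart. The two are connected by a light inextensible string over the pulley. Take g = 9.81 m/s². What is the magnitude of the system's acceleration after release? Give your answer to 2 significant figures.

Resolve each weight along its own incline: the 5.4 kg mass has component 5.4 × 9.81 × sin 42° = 35.447 N down its slope, and the 11.7 kg mass has 11.7 × 9.81 × sin 46° = 82.564 N down its slope.
The 11.7 kg side's 82.564 N exceeds the other side's 35.447 N, so that mass slides down and the 5.4 kg mass slides up. Taking that direction as positive, Newton's second law for the whole system gives 82.564 − 35.447 = (5.4 + 11.7) a, so a = 47.117 / 17.1 = 2.7554 m/s².

2.8 m/s²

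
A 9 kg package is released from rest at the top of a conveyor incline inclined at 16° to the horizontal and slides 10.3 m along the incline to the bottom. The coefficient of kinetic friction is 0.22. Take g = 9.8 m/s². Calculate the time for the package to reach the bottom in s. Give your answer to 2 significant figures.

The weight component along the incline is mg sin 16° = 24.311 N and the normal force is N = mg cos 16° = 84.783 N.
Friction up the slope is f = μN = 0.22 × 84.783 = 18.652 N, so the net downslope force is 24.311 − 18.652 = 5.659 N and a = 5.659 / 9 = 0.6288 m/s².
Starting from rest, L = ½at², so t = √(2L/a) = √(2 × 10.3 / 0.6288) = 5.7237 s.

5.7 s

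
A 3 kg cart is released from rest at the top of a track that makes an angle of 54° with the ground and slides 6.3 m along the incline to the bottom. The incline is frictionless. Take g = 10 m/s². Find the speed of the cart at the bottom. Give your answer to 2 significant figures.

The weight component along the incline is mg sin 54° = 24.271 N and the normal force is N = mg cos 54° = 17.634 N.
With no friction, a = g sin 54° = 8.0902 m/s².
Starting from rest over a distance of 6.3 m, v² = 2aL = 2 × 8.0902 × 6.3 = 101.9365, so v = 10.0964 m/s.

10 m/s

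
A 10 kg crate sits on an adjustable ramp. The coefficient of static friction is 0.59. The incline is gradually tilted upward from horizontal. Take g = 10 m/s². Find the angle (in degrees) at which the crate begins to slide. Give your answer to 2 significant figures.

At the threshold of sliding, static friction is at its maximum μ_s N and exactly balances the weight component along the incline: mg sin θ = μ_s mg cos θ.
Hence tan θ = μ_s = 0.59, so θ = arctan(0.59) = 30.5406°.

31°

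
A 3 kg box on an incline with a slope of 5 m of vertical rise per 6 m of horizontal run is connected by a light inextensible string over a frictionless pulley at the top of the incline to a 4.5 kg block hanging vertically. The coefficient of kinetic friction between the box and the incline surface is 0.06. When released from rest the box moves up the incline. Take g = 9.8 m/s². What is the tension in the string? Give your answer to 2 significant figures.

For the box on the incline: the weight component along the slope is m₁g sin 39.81° = 3 × 9.8 × 0.6402 = 18.822 N and the normal force is N = m₁g cos 39.81° = 22.586 N.
Kinetic friction opposes the box's motion up the incline: f = μN = 0.06 × 22.586 = 1.355 N acting down the slope.
Newton's second law for the box (up-slope positive): T − 18.822 − 1.355 = 3 a. For the hanging block (downward positive): 4.5 × 9.8 − T = 4.5 a.
Adding the two equations eliminates T: 23.923 = 7.5 a, so a = 3.1897 m/s².
Then from the hanging block's equation, T = 4.5 × (9.8 − 3.1897) = 29.746 N.

30 N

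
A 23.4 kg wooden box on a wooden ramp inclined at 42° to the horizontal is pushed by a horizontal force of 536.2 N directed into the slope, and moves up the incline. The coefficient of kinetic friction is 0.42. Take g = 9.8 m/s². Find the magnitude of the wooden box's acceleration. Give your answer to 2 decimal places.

0.97 m/s²

The horizontal push has components F cos 42° = 536.2 × 0.7431 = 398.450 N up the incline and F sin 42° = 536.2 × 0.6691 = 358.771 N pressing into the surface.
The normal force is therefore N = mg cos 42° + F sin 42° = 170.408 + 358.771 = 529.179 N, and kinetic friction down the slope is μN = 0.42 × 529.179 = 222.255 N.
Along the incline: F cos 42° − mg sin 42° − μN = ma, so 398.450 − 153.438 − 222.255 = 23.4 a, giving a = 0.9725 m/s².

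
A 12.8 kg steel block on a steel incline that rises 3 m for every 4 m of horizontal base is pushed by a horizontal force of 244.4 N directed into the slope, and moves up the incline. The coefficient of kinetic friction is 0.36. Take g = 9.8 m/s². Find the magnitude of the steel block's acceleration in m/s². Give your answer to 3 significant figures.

The horizontal push has components F cos 36.87° = 244.4 × 0.8000 = 195.520 N up the incline and F sin 36.87° = 244.4 × 0.6000 = 146.640 N pressing into the surface.
The normal force is therefore N = mg cos 36.87° + F sin 36.87° = 100.352 + 146.640 = 246.992 N, and kinetic friction down the slope is μN = 0.36 × 246.992 = 88.917 N.
Along the incline: F cos 36.87° − mg sin 36.87° − μN = ma, so 195.520 − 75.264 − 88.917 = 12.8 a, giving a = 2.4484 m/s².

2.45 m/s²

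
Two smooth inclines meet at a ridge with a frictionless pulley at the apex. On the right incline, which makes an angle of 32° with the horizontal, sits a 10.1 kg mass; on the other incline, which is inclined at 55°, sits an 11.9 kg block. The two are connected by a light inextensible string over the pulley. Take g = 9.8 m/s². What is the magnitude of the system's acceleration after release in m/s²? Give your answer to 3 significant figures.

1.96 m/s²

Resolve each weight along its own incline: the 10.1 kg mass has component 10.1 × 9.8 × sin 32° = 52.451 N down its slope, and the 11.9 kg mass has 11.9 × 9.8 × sin 55° = 95.530 N down its slope.
The 11.9 kg side's 95.530 N exceeds the other side's 52.451 N, so that mass slides down and the 10.1 kg mass slides up. Taking that direction as positive, Newton's second law for the whole system gives 95.530 − 52.451 = (10.1 + 11.9) a, so a = 43.079 / 22 = 1.9581 m/s².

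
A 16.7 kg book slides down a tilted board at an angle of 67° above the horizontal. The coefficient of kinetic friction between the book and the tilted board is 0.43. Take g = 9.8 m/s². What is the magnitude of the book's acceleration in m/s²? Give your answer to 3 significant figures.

7.37 m/s²

Resolving the weight along the incline: the component pulling the book down the slope is mg sin 67° = 16.7 × 9.8 × 0.9205 = 150.649 N, and the normal force is N = mg cos 67° = 16.7 × 9.8 × 0.3907 = 63.942 N.
Kinetic friction acts up the slope with magnitude f = μN = 0.43 × 63.942 = 27.495 N.
Net force along the incline is 150.649 − 27.495 = 123.154 N, so a = 123.154 / 16.7 = 7.3745 m/s².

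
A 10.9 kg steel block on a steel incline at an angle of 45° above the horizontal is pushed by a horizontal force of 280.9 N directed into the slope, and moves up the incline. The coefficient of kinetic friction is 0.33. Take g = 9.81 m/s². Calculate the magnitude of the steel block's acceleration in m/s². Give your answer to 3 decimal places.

2.983 m/s²

The horizontal push has components F cos 45° = 280.9 × 0.7071 = 198.624 N up the incline and F sin 45° = 280.9 × 0.7071 = 198.624 N pressing into the surface.
The normal force is therefore N = mg cos 45° + F sin 45° = 75.609 + 198.624 = 274.233 N, and kinetic friction down the slope is μN = 0.33 × 274.233 = 90.497 N.
Along the incline: F cos 45° − mg sin 45° − μN = ma, so 198.624 − 75.609 − 90.497 = 10.9 a, giving a = 2.9833 m/s².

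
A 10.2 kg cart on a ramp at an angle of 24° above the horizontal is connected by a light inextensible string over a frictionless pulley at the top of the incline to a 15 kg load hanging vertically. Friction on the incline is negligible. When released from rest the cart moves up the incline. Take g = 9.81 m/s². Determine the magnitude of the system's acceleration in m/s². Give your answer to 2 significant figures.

4.2 m/s²

For the cart on the incline: the weight component along the slope is m₁g sin 24° = 10.2 × 9.81 × 0.4067 = 40.695 N and the normal force is N = m₁g cos 24° = 91.411 N.
Newton's second law for the cart (up-slope positive): T − 40.695 = 10.2 a. For the hanging load (downward positive): 15 × 9.81 − T = 15 a.
Adding the two equations eliminates T: 106.455 = 25.2 a, so a = 4.2244 m/s².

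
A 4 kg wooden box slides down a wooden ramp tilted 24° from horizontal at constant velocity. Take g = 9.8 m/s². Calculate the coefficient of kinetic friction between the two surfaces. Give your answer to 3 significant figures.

At constant velocity the net force along the incline is zero: mg sin 24° = μ mg cos 24°.
So μ = tan 24° = 0.4067 / 0.9135 = 0.4452.

0.445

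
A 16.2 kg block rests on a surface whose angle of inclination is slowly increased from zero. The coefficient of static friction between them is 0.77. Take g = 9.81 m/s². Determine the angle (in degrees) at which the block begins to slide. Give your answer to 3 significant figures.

At the threshold of sliding, static friction is at its maximum μ_s N and exactly balances the weight component along the incline: mg sin θ = μ_s mg cos θ.
Hence tan θ = μ_s = 0.77, so θ = arctan(0.77) = 37.5963°.

37.6°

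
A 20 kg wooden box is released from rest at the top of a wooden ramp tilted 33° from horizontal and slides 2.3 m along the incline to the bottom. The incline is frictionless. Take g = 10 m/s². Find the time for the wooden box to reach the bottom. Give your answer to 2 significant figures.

0.92 s

The weight component along the incline is mg sin 33° = 108.928 N and the normal force is N = mg cos 33° = 167.734 N.
With no friction, a = g sin 33° = 5.4464 m/s².
Starting from rest, L = ½at², so t = √(2L/a) = √(2 × 2.3 / 5.4464) = 0.9190 s.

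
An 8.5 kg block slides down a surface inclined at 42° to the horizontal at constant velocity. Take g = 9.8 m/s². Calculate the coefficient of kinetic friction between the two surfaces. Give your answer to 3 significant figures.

0.900

At constant velocity the net force along the incline is zero: mg sin 42° = μ mg cos 42°.
So μ = tan 42° = 0.6691 / 0.7431 = 0.9004.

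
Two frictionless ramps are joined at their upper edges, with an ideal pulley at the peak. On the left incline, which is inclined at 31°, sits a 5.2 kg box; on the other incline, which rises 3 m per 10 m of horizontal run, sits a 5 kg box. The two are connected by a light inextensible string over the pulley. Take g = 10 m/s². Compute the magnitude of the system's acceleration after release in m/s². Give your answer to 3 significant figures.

1.22 m/s²

Resolve each weight along its own incline: the 5.2 kg mass has component 5.2 × 10 × sin 31° = 26.782 N down its slope, and the 5 kg mass has 5 × 10 × sin 16.70° = 14.367 N down its slope.
The 5.2 kg side's 26.782 N exceeds the other side's 14.367 N, so that mass slides down and the 5 kg mass slides up. Taking that direction as positive, Newton's second law for the whole system gives 26.782 − 14.367 = (5.2 + 5) a, so a = 12.415 / 10.2 = 1.2172 m/s².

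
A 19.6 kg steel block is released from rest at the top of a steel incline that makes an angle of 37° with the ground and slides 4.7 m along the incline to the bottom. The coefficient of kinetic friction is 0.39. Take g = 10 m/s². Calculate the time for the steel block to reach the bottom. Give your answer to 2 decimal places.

1.80 s

The weight component along the incline is mg sin 37° = 117.956 N and the normal force is N = mg cos 37° = 156.533 N.
Friction up the slope is f = μN = 0.39 × 156.533 = 61.048 N, so the net downslope force is 117.956 − 61.048 = 56.908 N and a = 56.908 / 19.6 = 2.9035 m/s².
Starting from rest, L = ½at², so t = √(2L/a) = √(2 × 4.7 / 2.9035) = 1.7993 s.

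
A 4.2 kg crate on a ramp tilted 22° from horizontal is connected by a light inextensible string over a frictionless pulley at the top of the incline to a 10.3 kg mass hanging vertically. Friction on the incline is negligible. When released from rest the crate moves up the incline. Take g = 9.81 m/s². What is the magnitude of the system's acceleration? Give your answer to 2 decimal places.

For the crate on the incline: the weight component along the slope is m₁g sin 22° = 4.2 × 9.81 × 0.3746 = 15.434 N and the normal force is N = m₁g cos 22° = 38.202 N.
Newton's second law for the crate (up-slope positive): T − 15.434 = 4.2 a. For the hanging mass (downward positive): 10.3 × 9.81 − T = 10.3 a.
Adding the two equations eliminates T: 85.609 = 14.5 a, so a = 5.9041 m/s².

5.90 m/s²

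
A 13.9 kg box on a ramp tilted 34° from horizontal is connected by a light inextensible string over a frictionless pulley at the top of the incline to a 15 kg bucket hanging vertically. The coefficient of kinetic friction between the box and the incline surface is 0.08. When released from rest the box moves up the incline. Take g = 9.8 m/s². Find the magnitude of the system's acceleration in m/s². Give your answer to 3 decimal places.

2.138 m/s²

For the box on the incline: the weight component along the slope is m₁g sin 34° = 13.9 × 9.8 × 0.5592 = 76.174 N and the normal force is N = m₁g cos 34° = 112.931 N.
Kinetic friction opposes the box's motion up the incline: f = μN = 0.08 × 112.931 = 9.034 N acting down the slope.
Newton's second law for the box (up-slope positive): T − 76.174 − 9.034 = 13.9 a. For the hanging bucket (downward positive): 15 × 9.8 − T = 15 a.
Adding the two equations eliminates T: 61.792 = 28.9 a, so a = 2.1381 m/s².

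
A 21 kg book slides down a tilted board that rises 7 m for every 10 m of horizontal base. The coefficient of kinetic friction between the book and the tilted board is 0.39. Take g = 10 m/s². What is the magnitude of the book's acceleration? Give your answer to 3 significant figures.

Resolving the weight along the incline: the component pulling the book down the slope is mg sin 34.99° = 21 × 10 × 0.5735 = 120.435 N, and the normal force is N = mg cos 34.99° = 21 × 10 × 0.8192 = 172.032 N.
Kinetic friction acts up the slope with magnitude f = μN = 0.39 × 172.032 = 67.092 N.
Net force along the incline is 120.435 − 67.092 = 53.343 N, so a = 53.343 / 21 = 2.5401 m/s².

2.54 m/s²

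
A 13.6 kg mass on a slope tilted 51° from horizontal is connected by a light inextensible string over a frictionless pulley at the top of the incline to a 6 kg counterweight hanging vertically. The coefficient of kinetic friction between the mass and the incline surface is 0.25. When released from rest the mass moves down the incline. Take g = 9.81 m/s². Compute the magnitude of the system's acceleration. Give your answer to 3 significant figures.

For the mass on the incline: the weight component along the slope is m₁g sin 51° = 13.6 × 9.81 × 0.7771 = 103.678 N and the normal force is N = m₁g cos 51° = 83.961 N.
Kinetic friction opposes the mass's motion down the incline: f = μN = 0.25 × 83.961 = 20.990 N acting up the slope.
Newton's second law for the mass (down-slope positive): 103.678 − 20.990 − T = 13.6 a. For the hanging counterweight (upward positive): T − 6 × 9.81 = 6 a.
Adding the two equations eliminates T: 23.828 = 19.6 a, so a = 1.2157 m/s².

1.22 m/s²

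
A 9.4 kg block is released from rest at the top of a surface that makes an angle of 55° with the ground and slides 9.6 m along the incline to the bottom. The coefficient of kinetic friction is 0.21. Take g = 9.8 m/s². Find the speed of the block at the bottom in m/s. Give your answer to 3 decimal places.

The weight component along the incline is mg sin 55° = 75.460 N and the normal force is N = mg cos 55° = 52.838 N.
Friction up the slope is f = μN = 0.21 × 52.838 = 11.096 N, so the net downslope force is 75.460 − 11.096 = 64.364 N and a = 64.364 / 9.4 = 6.8472 m/s².
Starting from rest over a distance of 9.6 m, v² = 2aL = 2 × 6.8472 × 9.6 = 131.4662, so v = 11.4659 m/s.

11.466 m/s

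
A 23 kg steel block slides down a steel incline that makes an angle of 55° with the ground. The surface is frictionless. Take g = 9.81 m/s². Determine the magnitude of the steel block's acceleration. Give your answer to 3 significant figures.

8.04 m/s²

Resolving the weight along the incline: the component pulling the steel block down the slope is mg sin 55° = 23 × 9.81 × 0.8192 = 184.836 N, and the normal force is N = mg cos 55° = 23 × 9.81 × 0.5736 = 129.421 N.
With no friction the net force along the incline is 184.836 N, so a = g sin 55° = 184.836 / 23 = 8.0363 m/s².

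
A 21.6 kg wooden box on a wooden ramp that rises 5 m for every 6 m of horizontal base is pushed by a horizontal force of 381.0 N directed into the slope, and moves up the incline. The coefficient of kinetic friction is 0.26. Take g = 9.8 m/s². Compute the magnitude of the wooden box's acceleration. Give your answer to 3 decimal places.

The horizontal push has components F cos 39.81° = 381.0 × 0.7682 = 292.684 N up the incline and F sin 39.81° = 381.0 × 0.6402 = 243.916 N pressing into the surface.
The normal force is therefore N = mg cos 39.81° + F sin 39.81° = 162.613 + 243.916 = 406.529 N, and kinetic friction down the slope is μN = 0.26 × 406.529 = 105.698 N.
Along the incline: F cos 39.81° − mg sin 39.81° − μN = ma, so 292.684 − 135.518 − 105.698 = 21.6 a, giving a = 2.3828 m/s².

2.383 m/s²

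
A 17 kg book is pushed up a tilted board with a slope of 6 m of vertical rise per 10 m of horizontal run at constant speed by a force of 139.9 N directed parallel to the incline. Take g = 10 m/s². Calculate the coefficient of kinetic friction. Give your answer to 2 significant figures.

0.36

At constant speed ΣF = 0 along the incline. The applied 139.9 N acts up the slope; the weight component mg sin 30.96° = 87.464 N and kinetic friction μN both act down the slope.
So 139.9 = 87.464 + μ × 145.774, giving μ = (139.9 − 87.464) / 145.774 = 0.3597.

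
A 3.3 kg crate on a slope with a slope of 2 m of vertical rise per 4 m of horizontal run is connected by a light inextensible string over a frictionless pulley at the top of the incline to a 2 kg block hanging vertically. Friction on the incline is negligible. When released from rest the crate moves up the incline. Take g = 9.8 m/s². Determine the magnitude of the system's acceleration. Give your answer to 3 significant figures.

For the crate on the incline: the weight component along the slope is m₁g sin 26.57° = 3.3 × 9.8 × 0.4472 = 14.462 N and the normal force is N = m₁g cos 26.57° = 28.926 N.
Newton's second law for the crate (up-slope positive): T − 14.462 = 3.3 a. For the hanging block (downward positive): 2 × 9.8 − T = 2 a.
Adding the two equations eliminates T: 5.138 = 5.3 a, so a = 0.9694 m/s².

0.969 m/s²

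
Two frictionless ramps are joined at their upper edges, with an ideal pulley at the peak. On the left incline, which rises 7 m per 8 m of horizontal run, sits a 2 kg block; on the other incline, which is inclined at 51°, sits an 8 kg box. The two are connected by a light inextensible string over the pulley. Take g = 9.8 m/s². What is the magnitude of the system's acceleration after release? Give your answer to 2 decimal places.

Resolve each weight along its own incline: the 2 kg mass has component 2 × 9.8 × sin 41.19° = 12.907 N down its slope, and the 8 kg mass has 8 × 9.8 × sin 51° = 60.928 N down its slope.
The 8 kg side's 60.928 N exceeds the other side's 12.907 N, so that mass slides down and the 2 kg mass slides up. Taking that direction as positive, Newton's second law for the whole system gives 60.928 − 12.907 = (2 + 8) a, so a = 48.021 / 10 = 4.8021 m/s².

4.80 m/s²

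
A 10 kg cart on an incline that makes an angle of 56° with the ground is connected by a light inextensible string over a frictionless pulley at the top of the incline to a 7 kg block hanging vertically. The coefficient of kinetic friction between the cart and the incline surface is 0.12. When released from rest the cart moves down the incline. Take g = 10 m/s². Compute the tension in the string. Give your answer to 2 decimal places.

72.55 N

For the cart on the incline: the weight component along the slope is m₁g sin 56° = 10 × 10 × 0.8290 = 82.900 N and the normal force is N = m₁g cos 56° = 55.919 N.
Kinetic friction opposes the cart's motion down the incline: f = μN = 0.12 × 55.919 = 6.710 N acting up the slope.
Newton's second law for the cart (down-slope positive): 82.900 − 6.710 − T = 10 a. For the hanging block (upward positive): T − 7 × 10 = 7 a.
Adding the two equations eliminates T: 6.190 = 17 a, so a = 0.3641 m/s².
Then from the hanging block's equation, T = 7 × (10 + 0.3641) = 72.549 N.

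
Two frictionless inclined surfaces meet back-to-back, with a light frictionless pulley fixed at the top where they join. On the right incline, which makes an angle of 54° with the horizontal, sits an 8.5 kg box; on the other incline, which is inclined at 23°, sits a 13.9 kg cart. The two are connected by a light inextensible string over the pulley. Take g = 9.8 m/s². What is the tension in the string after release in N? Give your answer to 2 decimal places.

Resolve each weight along its own incline: the 8.5 kg mass has component 8.5 × 9.8 × sin 54° = 67.391 N down its slope, and the 13.9 kg mass has 13.9 × 9.8 × sin 23° = 53.225 N down its slope.
The 8.5 kg side's 67.391 N exceeds the other side's 53.225 N, so that mass slides down and the 13.9 kg mass slides up. Taking that direction as positive, Newton's second law for the whole system gives 67.391 − 53.225 = (8.5 + 13.9) a, so a = 14.166 / 22.4 = 0.6324 m/s².
For the 13.9 kg mass (up-slope positive): T − 53.225 = 13.9 × 0.6324, so T = 62.015 N.

62.02 N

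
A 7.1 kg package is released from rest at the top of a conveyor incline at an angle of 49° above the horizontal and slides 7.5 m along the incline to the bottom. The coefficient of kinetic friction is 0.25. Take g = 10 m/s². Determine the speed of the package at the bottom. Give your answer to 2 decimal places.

The weight component along the incline is mg sin 49° = 53.584 N and the normal force is N = mg cos 49° = 46.580 N.
Friction up the slope is f = μN = 0.25 × 46.580 = 11.645 N, so the net downslope force is 53.584 − 11.645 = 41.939 N and a = 41.939 / 7.1 = 5.9069 m/s².
Starting from rest over a distance of 7.5 m, v² = 2aL = 2 × 5.9069 × 7.5 = 88.6035, so v = 9.4129 m/s.

9.41 m/s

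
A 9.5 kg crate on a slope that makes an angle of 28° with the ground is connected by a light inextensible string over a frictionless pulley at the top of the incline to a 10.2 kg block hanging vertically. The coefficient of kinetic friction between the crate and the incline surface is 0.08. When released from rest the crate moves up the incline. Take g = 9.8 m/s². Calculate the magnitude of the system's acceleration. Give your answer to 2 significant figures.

For the crate on the incline: the weight component along the slope is m₁g sin 28° = 9.5 × 9.8 × 0.4695 = 43.710 N and the normal force is N = m₁g cos 28° = 82.202 N.
Kinetic friction opposes the crate's motion up the incline: f = μN = 0.08 × 82.202 = 6.576 N acting down the slope.
Newton's second law for the crate (up-slope positive): T − 43.710 − 6.576 = 9.5 a. For the hanging block (downward positive): 10.2 × 9.8 − T = 10.2 a.
Adding the two equations eliminates T: 49.674 = 19.7 a, so a = 2.5215 m/s².

2.5 m/s²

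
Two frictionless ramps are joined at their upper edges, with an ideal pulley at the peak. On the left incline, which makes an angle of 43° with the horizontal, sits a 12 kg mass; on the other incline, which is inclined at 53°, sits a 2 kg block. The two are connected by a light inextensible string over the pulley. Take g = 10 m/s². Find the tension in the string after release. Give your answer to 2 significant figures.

Resolve each weight along its own incline: the 12 kg mass has component 12 × 10 × sin 43° = 81.840 N down its slope, and the 2 kg mass has 2 × 10 × sin 53° = 15.973 N down its slope.
The 12 kg side's 81.840 N exceeds the other side's 15.973 N, so that mass slides down and the 2 kg mass slides up. Taking that direction as positive, Newton's second law for the whole system gives 81.840 − 15.973 = (12 + 2) a, so a = 65.867 / 14 = 4.7048 m/s².
For the 2 kg mass (up-slope positive): T − 15.973 = 2 × 4.7048, so T = 25.383 N.

25 N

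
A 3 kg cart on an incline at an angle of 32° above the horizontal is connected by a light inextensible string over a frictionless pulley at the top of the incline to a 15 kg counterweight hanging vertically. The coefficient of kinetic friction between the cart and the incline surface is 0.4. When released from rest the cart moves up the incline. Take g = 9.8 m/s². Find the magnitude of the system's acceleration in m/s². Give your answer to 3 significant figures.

For the cart on the incline: the weight component along the slope is m₁g sin 32° = 3 × 9.8 × 0.5299 = 15.579 N and the normal force is N = m₁g cos 32° = 24.933 N.
Kinetic friction opposes the cart's motion up the incline: f = μN = 0.4 × 24.933 = 9.973 N acting down the slope.
Newton's second law for the cart (up-slope positive): T − 15.579 − 9.973 = 3 a. For the hanging counterweight (downward positive): 15 × 9.8 − T = 15 a.
Adding the two equations eliminates T: 121.448 = 18 a, so a = 6.7471 m/s².

6.75 m/s²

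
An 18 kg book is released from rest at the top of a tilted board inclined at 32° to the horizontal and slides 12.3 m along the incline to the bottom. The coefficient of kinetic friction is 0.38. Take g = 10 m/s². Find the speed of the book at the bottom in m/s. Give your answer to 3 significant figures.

The weight component along the incline is mg sin 32° = 95.385 N and the normal force is N = mg cos 32° = 152.649 N.
Friction up the slope is f = μN = 0.38 × 152.649 = 58.007 N, so the net downslope force is 95.385 − 58.007 = 37.378 N and a = 37.378 / 18 = 2.0766 m/s².
Starting from rest over a distance of 12.3 m, v² = 2aL = 2 × 2.0766 × 12.3 = 51.0844, so v = 7.1473 m/s.

7.15 m/s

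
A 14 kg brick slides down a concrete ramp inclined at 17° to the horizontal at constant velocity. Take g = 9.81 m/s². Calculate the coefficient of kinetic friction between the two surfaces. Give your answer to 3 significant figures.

0.306

At constant velocity the net force along the incline is zero: mg sin 17° = μ mg cos 17°.
So μ = tan 17° = 0.2924 / 0.9563 = 0.3058.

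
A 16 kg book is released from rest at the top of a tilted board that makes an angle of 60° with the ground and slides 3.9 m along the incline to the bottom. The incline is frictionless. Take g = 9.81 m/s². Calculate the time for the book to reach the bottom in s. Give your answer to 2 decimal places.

The weight component along the incline is mg sin 60° = 135.931 N and the normal force is N = mg cos 60° = 78.480 N.
With no friction, a = g sin 60° = 8.4957 m/s².
Starting from rest, L = ½at², so t = √(2L/a) = √(2 × 3.9 / 8.4957) = 0.9582 s.

0.96 s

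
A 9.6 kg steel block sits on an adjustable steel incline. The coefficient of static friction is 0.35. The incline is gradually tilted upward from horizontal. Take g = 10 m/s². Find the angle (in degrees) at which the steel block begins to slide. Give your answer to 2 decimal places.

19.29°

At the threshold of sliding, static friction is at its maximum μ_s N and exactly balances the weight component along the incline: mg sin θ = μ_s mg cos θ.
Hence tan θ = μ_s = 0.35, so θ = arctan(0.35) = 19.2900°.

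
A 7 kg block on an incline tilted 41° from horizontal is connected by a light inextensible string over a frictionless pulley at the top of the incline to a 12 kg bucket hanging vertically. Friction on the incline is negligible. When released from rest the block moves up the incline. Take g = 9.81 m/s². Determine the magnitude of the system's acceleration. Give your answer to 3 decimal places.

3.825 m/s²

For the block on the incline: the weight component along the slope is m₁g sin 41° = 7 × 9.81 × 0.6561 = 45.054 N and the normal force is N = m₁g cos 41° = 51.826 N.
Newton's second law for the block (up-slope positive): T − 45.054 = 7 a. For the hanging bucket (downward positive): 12 × 9.81 − T = 12 a.
Adding the two equations eliminates T: 72.666 = 19 a, so a = 3.8245 m/s².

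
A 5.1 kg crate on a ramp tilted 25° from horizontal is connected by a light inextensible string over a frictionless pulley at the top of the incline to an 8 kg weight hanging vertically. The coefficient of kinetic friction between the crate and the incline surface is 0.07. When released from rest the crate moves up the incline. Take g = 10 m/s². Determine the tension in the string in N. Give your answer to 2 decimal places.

46.28 N

For the crate on the incline: the weight component along the slope is m₁g sin 25° = 5.1 × 10 × 0.4226 = 21.553 N and the normal force is N = m₁g cos 25° = 46.222 N.
Kinetic friction opposes the crate's motion up the incline: f = μN = 0.07 × 46.222 = 3.236 N acting down the slope.
Newton's second law for the crate (up-slope positive): T − 21.553 − 3.236 = 5.1 a. For the hanging weight (downward positive): 8 × 10 − T = 8 a.
Adding the two equations eliminates T: 55.211 = 13.1 a, so a = 4.2146 m/s².
Then from the hanging weight's equation, T = 8 × (10 − 4.2146) = 46.283 N.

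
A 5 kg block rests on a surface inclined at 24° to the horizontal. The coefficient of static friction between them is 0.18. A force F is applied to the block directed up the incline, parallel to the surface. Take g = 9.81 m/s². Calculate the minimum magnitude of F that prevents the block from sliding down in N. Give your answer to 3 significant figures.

11.9 N

The normal force is N = mg cos 24° = 44.809 N. With F at its minimum the block is on the verge of sliding down, so static friction is at its maximum μ_s N = 0.18 × 44.809 = 8.066 N and acts up the slope.
Equilibrium along the incline: F + μ_s N = mg sin 24°, so F = 19.950 − 8.066 = 11.884 N.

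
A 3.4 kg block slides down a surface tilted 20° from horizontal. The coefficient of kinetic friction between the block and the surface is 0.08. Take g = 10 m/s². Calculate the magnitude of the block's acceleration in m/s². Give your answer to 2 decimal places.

2.67 m/s²

Resolving the weight along the incline: the component pulling the block down the slope is mg sin 20° = 3.4 × 10 × 0.3420 = 11.628 N, and the normal force is N = mg cos 20° = 3.4 × 10 × 0.9397 = 31.950 N.
Kinetic friction acts up the slope with magnitude f = μN = 0.08 × 31.950 = 2.556 N.
Net force along the incline is 11.628 − 2.556 = 9.072 N, so a = 9.072 / 3.4 = 2.6682 m/s².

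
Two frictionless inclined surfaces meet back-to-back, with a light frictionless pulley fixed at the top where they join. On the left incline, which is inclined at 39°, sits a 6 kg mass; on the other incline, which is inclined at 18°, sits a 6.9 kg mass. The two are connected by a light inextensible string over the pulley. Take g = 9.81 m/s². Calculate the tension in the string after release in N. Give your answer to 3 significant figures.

29.5 N

Resolve each weight along its own incline: the 6 kg mass has component 6 × 9.81 × sin 39° = 37.042 N down its slope, and the 6.9 kg mass has 6.9 × 9.81 × sin 18° = 20.917 N down its slope.
The 6 kg side's 37.042 N exceeds the other side's 20.917 N, so that mass slides down and the 6.9 kg mass slides up. Taking that direction as positive, Newton's second law for the whole system gives 37.042 − 20.917 = (6 + 6.9) a, so a = 16.125 / 12.9 = 1.2500 m/s².
For the 6.9 kg mass (up-slope positive): T − 20.917 = 6.9 × 1.2500, so T = 29.542 N.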